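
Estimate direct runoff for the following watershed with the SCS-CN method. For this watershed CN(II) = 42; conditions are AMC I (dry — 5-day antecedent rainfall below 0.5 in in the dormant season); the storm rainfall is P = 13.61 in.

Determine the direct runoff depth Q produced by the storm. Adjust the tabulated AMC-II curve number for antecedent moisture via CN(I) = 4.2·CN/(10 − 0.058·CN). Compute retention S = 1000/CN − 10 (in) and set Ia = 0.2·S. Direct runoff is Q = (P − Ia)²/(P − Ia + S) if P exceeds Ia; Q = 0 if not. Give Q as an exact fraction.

Q = 96224660401/77624864100 in ≈ 1.240 in

CN(I) from CN(II)=42: (4.2·42)/(10 − 0.058·42) = 44100/1891 ≈ 23.321
Retention S: 1000/CN − 10 with CN=23.321 → S = 14500/441 ≈ 32.880 in
Ia = 0.2S: 0.2·32.880 = 6.576 in (exactly 2900/441)
Since P=13.610 > Ia=6.576: effective rainfall P−Ia = 310201/44100 in
Q = (310201/44100)²/((310201/44100) + 14500/441) = (96224660401/1944810000)/(1760201/44100) = 96224660401/77624864100 in ≈ 1.240 in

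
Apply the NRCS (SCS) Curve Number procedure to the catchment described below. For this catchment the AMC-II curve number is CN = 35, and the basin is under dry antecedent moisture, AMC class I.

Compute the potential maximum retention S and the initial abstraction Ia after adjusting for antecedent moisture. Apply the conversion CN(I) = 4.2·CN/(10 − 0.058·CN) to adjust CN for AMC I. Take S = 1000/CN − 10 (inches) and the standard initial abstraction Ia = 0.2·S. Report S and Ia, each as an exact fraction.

Adjust CN=35 to AMC I: 4.2·35/(10 − 0.058·35) → 147 ÷ (797/100) = 14700/797 ≈ 18.444
Retention S: 1000/CN − 10 with CN=18.444 → S = 6500/147 ≈ 44.218 in
Ia = 0.2·(6500/147) = 1300/147 in ≈ 8.844 in

S = 6500/147 in ≈ 44.218 in; Ia = 1300/147 in ≈ 8.844 in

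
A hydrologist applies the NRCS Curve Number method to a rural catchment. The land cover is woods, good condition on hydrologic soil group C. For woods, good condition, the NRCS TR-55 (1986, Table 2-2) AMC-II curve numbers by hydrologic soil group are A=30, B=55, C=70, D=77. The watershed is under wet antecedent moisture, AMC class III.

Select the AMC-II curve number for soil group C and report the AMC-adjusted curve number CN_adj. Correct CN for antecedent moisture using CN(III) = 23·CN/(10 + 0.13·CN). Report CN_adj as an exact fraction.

CN_adj = 16100/191 ≈ 84.293

NRCS table: woods, good condition, soil group C → CN(II) = 70
Wet (AMC III): CN(III) = 23·70/(10 + 0.13·70) = 1610/(191/10) = 16100/191 ≈ 84.293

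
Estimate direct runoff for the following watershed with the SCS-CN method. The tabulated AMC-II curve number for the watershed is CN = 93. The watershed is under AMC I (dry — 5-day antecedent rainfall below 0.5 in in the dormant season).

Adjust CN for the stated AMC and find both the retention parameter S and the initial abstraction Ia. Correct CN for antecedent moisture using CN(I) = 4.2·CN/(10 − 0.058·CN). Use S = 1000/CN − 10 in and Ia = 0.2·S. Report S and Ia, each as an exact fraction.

Dry (AMC I): CN(I) = 4.2·93/(10 − 0.058·93) = (1953/5)/(2303/500) = 27900/329 ≈ 84.802
S = 1000/(27900/329) − 10 = 500/279 in ≈ 1.792 in
Ia = 0.2·(500/279) = 100/279 in ≈ 0.358 in

S = 500/279 in ≈ 1.792 in; Ia = 100/279 in ≈ 0.358 in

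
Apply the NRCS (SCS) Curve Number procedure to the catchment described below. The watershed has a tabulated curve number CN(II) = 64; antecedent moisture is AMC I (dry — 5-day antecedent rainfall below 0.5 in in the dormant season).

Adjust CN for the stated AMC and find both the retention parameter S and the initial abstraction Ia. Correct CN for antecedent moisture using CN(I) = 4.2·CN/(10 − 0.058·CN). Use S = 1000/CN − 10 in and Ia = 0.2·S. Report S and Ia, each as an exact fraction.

CN(I) from CN(II)=64: (4.2·64)/(10 − 0.058·64) = 5600/131 ≈ 42.748
S = 1000/(5600/131) − 10 = 375/28 in ≈ 13.393 in
Initial abstraction Ia = S/5 = (375/28)/5 = 75/28 ≈ 2.679 in

S = 375/28 in ≈ 13.393 in; Ia = 75/28 in ≈ 2.679 in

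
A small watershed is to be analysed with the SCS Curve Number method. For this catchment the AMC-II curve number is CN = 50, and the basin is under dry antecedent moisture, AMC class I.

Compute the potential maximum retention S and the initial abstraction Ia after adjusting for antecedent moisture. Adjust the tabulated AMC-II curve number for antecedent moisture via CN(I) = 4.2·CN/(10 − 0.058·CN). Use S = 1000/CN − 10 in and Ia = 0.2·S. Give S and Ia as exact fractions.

Adjust CN=50 to AMC I: 4.2·50/(10 − 0.058·50) → 210 ÷ (71/10) = 2100/71 ≈ 29.577
Max retention: S = 1000/(2100/71) − 10 = 500/21 in (≈ 23.810 in)
Initial abstraction Ia = S/5 = (500/21)/5 = 100/21 ≈ 4.762 in

S = 500/21 in ≈ 23.810 in; Ia = 100/21 in ≈ 4.762 in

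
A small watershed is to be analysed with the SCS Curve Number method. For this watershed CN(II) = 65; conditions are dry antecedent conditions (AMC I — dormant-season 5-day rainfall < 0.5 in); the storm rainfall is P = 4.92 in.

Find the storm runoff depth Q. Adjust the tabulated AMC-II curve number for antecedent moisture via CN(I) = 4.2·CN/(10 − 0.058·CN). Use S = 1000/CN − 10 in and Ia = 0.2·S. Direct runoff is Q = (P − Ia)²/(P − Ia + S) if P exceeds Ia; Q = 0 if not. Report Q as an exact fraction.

Adjust CN=65 to AMC I: 4.2·65/(10 − 0.058·65) → 273 ÷ (623/100) = 3900/89 ≈ 43.820
S = 1000/(3900/89) − 10 = 500/39 in ≈ 12.821 in
Ia = 0.2·(500/39) = 100/39 in ≈ 2.564 in
P − Ia = 4.920 − 2.564 = 2297/975 ≈ 2.356 in (> 0, runoff occurs)
Q = (2297/975)²/((2297/975) + 500/39) = (5276209/950625)/(14797/975) = 5276209/14427075 in ≈ 0.366 in

Q = 5276209/14427075 in ≈ 0.366 in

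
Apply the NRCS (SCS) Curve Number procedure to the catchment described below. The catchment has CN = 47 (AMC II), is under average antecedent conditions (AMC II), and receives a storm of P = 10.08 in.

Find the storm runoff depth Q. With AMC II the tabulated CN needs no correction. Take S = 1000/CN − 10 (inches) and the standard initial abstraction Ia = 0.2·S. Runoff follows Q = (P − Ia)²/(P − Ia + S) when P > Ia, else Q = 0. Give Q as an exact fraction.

Q = 21132409/6592925 in ≈ 3.205 in

Average conditions: CN = 47 (no AMC adjustment).
Max retention: S = 1000/47 − 10 = 530/47 in (≈ 11.277 in)
Ia = 0.2·(530/47) = 106/47 in ≈ 2.255 in
P − Ia = 10.080 − 2.255 = 9194/1175 ≈ 7.825 in (> 0, runoff occurs)
Runoff Q = (P−Ia)²/(P−Ia+S) = (7.825)²/(7.825+11.277) = 21132409/6592925 ≈ 3.205 in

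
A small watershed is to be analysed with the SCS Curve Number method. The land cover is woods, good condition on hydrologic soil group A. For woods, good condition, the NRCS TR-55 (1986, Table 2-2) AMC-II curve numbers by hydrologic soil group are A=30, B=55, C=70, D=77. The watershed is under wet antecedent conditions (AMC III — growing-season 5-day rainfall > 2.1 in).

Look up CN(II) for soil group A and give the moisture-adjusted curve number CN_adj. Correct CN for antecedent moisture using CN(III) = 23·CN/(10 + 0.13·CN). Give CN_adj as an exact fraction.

NRCS table: woods, good condition, soil group A → CN(II) = 30
Adjust CN=30 to AMC III: 23·30/(10 + 0.13·30) → 690 ÷ (139/10) = 6900/139 ≈ 49.640

CN_adj = 6900/139 ≈ 49.640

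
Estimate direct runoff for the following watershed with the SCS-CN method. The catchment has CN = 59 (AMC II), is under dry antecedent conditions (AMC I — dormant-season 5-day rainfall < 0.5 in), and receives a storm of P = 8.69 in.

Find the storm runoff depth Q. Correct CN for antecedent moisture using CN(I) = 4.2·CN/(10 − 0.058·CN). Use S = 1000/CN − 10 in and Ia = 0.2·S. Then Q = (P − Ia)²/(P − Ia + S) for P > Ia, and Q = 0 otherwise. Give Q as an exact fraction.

Q = 444476889481/336598014900 in ≈ 1.320 in

Adjust CN=59 to AMC I: 4.2·59/(10 − 0.058·59) → (1239/5) ÷ (3289/500) = 123900/3289 ≈ 37.671
Max retention: S = 1000/(123900/3289) − 10 = 20500/1239 in (≈ 16.546 in)
Ia = 0.2S: 0.2·16.546 = 3.309 in (exactly 4100/1239)
Excess rainfall: 8.690 − 3.309 = 5.381 in; P > Ia so Q > 0
Q: (666691/123900)² ÷ (2716691/123900) = 444476889481/336598014900 in (≈ 1.320 in)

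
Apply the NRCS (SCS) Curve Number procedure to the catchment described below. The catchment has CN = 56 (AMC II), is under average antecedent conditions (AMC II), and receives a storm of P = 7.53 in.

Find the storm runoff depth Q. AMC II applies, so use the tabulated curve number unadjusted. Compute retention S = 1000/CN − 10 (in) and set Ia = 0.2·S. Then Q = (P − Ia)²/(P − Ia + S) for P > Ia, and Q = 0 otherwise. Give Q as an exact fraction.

AMC II — tabulated CN = 56 applies directly.
S = 1000/56 − 10 = 55/7 in ≈ 7.857 in
Ia = 0.2S: 0.2·7.857 = 1.571 in (exactly 11/7)
Since P=7.530 > Ia=1.571: effective rainfall P−Ia = 4171/700 in
Runoff Q = (P−Ia)²/(P−Ia+S) = (5.959)²/(5.959+7.857) = 17397241/6769700 ≈ 2.570 in

Q = 17397241/6769700 in ≈ 2.570 in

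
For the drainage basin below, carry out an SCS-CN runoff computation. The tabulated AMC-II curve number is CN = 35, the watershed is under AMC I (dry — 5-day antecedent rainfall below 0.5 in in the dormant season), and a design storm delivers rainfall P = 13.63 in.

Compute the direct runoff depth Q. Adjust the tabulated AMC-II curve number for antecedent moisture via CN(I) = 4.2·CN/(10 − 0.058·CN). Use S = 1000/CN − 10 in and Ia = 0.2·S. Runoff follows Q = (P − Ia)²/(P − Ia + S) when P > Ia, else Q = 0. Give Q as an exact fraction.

CN(I) from CN(II)=35: (4.2·35)/(10 − 0.058·35) = 14700/797 ≈ 18.444
Max retention: S = 1000/(14700/797) − 10 = 6500/147 in (≈ 44.218 in)
Ia = 0.2S: 0.2·44.218 = 8.844 in (exactly 1300/147)
P − Ia = 13.630 − 8.844 = 70361/14700 ≈ 4.786 in (> 0, runoff occurs)
Q: (70361/14700)² ÷ (720361/14700) = 4950670321/10589306700 in (≈ 0.468 in)

Q = 4950670321/10589306700 in ≈ 0.468 in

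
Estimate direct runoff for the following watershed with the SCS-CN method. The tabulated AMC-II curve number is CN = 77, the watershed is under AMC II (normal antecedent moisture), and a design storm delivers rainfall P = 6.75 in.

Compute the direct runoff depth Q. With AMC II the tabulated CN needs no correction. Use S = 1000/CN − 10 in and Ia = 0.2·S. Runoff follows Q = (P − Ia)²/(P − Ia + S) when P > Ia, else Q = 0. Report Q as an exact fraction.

Q = 718205/173404 in ≈ 4.142 in

CN(II) = 77; AMC II needs no correction.
Retention S: 1000/CN − 10 with CN=77.000 → S = 230/77 ≈ 2.987 in
Ia = 0.2S: 0.2·2.987 = 0.597 in (exactly 46/77)
Since P=6.750 > Ia=0.597: effective rainfall P−Ia = 1895/308 in
Q: (1895/308)² ÷ (2815/308) = 718205/173404 in (≈ 4.142 in)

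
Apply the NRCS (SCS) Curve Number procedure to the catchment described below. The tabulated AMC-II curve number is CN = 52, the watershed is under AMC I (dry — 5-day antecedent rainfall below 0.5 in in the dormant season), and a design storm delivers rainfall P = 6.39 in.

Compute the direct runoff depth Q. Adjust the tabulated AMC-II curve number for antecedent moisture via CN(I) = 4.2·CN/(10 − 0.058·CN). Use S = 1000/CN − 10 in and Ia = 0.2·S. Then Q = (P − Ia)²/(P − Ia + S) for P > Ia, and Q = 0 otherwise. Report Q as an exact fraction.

Adjust CN=52 to AMC I: 4.2·52/(10 − 0.058·52) → (1092/5) ÷ (873/125) = 9100/291 ≈ 31.271
Max retention: S = 1000/(9100/291) − 10 = 2000/91 in (≈ 21.978 in)
Ia = 0.2·(2000/91) = 400/91 in ≈ 4.396 in
Excess rainfall: 6.390 − 4.396 = 1.994 in; P > Ia so Q > 0
Q: (18149/9100)² ÷ (218149/9100) = 329386201/1985155900 in (≈ 0.166 in)

Q = 329386201/1985155900 in ≈ 0.166 in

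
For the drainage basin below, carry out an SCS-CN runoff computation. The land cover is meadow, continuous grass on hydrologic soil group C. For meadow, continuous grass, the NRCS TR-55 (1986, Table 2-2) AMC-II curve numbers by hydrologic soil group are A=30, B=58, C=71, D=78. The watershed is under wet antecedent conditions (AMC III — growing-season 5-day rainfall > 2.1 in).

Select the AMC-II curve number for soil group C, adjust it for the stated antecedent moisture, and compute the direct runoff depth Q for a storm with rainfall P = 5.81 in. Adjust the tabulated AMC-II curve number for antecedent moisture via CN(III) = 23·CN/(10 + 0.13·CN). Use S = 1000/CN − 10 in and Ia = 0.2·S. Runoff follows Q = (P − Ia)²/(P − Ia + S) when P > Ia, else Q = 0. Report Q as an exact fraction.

NRCS table: meadow, continuous grass, soil group C → CN(II) = 71
CN(III) from CN(II)=71: (23·71)/(10 + 0.13·71) = 163300/1923 ≈ 84.919
Retention S: 1000/CN − 10 with CN=84.919 → S = 2900/1633 ≈ 1.776 in
Ia = 0.2·(2900/1633) = 580/1633 in ≈ 0.355 in
P − Ia = 5.810 − 0.355 = 890773/163300 ≈ 5.455 in (> 0, runoff occurs)
Q: (890773/163300)² ÷ (1180773/163300) = 793476537529/192820230900 in (≈ 4.115 in)

Q = 793476537529/192820230900 in ≈ 4.115 in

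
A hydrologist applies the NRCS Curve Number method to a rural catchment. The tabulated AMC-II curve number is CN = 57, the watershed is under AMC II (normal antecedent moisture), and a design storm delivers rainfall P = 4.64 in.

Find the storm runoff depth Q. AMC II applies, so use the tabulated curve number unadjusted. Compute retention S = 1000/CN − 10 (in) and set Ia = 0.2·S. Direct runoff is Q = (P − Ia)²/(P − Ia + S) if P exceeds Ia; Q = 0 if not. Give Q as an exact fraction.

Average conditions: CN = 57 (no AMC adjustment).
Retention S: 1000/CN − 10 with CN=57.000 → S = 430/57 ≈ 7.544 in
Ia = 0.2·(430/57) = 86/57 in ≈ 1.509 in
Excess rainfall: 4.640 − 1.509 = 3.131 in; P > Ia so Q > 0
Runoff Q = (P−Ia)²/(P−Ia+S) = (3.131)²/(3.131+7.544) = 4977361/5419275 ≈ 0.918 in

Q = 4977361/5419275 in ≈ 0.918 in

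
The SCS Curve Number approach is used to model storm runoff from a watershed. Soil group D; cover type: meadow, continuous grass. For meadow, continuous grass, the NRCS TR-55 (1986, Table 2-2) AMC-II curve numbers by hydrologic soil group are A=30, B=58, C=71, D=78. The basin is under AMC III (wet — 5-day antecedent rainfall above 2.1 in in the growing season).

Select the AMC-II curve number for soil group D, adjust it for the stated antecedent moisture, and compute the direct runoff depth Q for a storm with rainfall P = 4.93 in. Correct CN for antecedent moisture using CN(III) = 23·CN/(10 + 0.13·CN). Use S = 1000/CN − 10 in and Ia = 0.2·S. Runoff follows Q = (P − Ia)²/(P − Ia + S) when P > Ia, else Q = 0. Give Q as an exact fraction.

Q = 176585688841/47560823700 in ≈ 3.713 in

NRCS table: meadow, continuous grass, soil group D → CN(II) = 78
Adjust CN=78 to AMC III: 23·78/(10 + 0.13·78) → 1794 ÷ (1007/50) = 89700/1007 ≈ 89.076
Max retention: S = 1000/(89700/1007) − 10 = 1100/897 in (≈ 1.226 in)
Ia = 0.2·(1100/897) = 220/897 in ≈ 0.245 in
Since P=4.930 > Ia=0.245: effective rainfall P−Ia = 420221/89700 in
Q: (420221/89700)² ÷ (530221/89700) = 176585688841/47560823700 in (≈ 3.713 in)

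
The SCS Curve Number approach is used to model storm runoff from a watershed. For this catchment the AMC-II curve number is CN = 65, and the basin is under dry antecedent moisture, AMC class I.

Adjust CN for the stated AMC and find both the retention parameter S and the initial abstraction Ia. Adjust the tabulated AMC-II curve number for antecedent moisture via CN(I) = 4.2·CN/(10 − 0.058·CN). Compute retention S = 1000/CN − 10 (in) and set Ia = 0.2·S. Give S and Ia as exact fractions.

Adjust CN=65 to AMC I: 4.2·65/(10 − 0.058·65) → 273 ÷ (623/100) = 3900/89 ≈ 43.820
Max retention: S = 1000/(3900/89) − 10 = 500/39 in (≈ 12.821 in)
Ia = 0.2·(500/39) = 100/39 in ≈ 2.564 in

S = 500/39 in ≈ 12.821 in; Ia = 100/39 in ≈ 2.564 in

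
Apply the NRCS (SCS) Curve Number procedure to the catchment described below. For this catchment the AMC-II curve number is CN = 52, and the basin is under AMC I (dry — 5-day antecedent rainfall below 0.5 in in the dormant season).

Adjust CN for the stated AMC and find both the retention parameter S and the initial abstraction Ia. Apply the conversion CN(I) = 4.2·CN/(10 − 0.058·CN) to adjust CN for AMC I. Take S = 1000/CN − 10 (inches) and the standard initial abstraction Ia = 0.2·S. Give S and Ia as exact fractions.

Adjust CN=52 to AMC I: 4.2·52/(10 − 0.058·52) → (1092/5) ÷ (873/125) = 9100/291 ≈ 31.271
Retention S: 1000/CN − 10 with CN=31.271 → S = 2000/91 ≈ 21.978 in
Ia = 0.2·(2000/91) = 400/91 in ≈ 4.396 in

S = 2000/91 in ≈ 21.978 in; Ia = 400/91 in ≈ 4.396 in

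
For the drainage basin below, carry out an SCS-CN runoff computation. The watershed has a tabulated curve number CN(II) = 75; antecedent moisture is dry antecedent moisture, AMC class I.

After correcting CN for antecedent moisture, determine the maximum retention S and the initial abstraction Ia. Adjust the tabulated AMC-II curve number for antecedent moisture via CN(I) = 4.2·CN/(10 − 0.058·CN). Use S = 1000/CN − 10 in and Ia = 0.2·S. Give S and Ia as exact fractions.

Dry (AMC I): CN(I) = 4.2·75/(10 − 0.058·75) = 315/(113/20) = 6300/113 ≈ 55.752
Max retention: S = 1000/(6300/113) − 10 = 500/63 in (≈ 7.937 in)
Ia = 0.2·(500/63) = 100/63 in ≈ 1.587 in

S = 500/63 in ≈ 7.937 in; Ia = 100/63 in ≈ 1.587 in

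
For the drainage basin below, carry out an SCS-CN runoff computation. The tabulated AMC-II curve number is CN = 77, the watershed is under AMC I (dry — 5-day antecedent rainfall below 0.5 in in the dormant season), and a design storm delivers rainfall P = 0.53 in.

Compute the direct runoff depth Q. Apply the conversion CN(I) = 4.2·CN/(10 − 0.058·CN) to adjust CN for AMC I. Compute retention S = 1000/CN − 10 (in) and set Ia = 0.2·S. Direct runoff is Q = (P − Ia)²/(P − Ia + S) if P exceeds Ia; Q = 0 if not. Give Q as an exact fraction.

Q = 0 in ≈ 0.000 in

CN(I) from CN(II)=77: (4.2·77)/(10 − 0.058·77) = 161700/2767 ≈ 58.439
Retention S: 1000/CN − 10 with CN=58.439 → S = 11500/1617 ≈ 7.112 in
Ia = 0.2·(11500/1617) = 2300/1617 in ≈ 1.422 in
P = 0.530 ≤ Ia = 1.422 in: entire storm abstracted, Q = 0.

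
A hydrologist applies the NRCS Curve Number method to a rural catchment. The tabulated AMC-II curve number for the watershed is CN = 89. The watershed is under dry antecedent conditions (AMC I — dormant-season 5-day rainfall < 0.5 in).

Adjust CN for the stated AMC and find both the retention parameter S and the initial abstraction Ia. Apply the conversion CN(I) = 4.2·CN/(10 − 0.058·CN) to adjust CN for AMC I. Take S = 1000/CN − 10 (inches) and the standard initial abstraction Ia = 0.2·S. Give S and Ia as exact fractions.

S = 5500/1869 in ≈ 2.943 in; Ia = 1100/1869 in ≈ 0.589 in

CN(I) from CN(II)=89: (4.2·89)/(10 − 0.058·89) = 186900/2419 ≈ 77.263
S = 1000/(186900/2419) − 10 = 5500/1869 in ≈ 2.943 in
Initial abstraction Ia = S/5 = (5500/1869)/5 = 1100/1869 ≈ 0.589 in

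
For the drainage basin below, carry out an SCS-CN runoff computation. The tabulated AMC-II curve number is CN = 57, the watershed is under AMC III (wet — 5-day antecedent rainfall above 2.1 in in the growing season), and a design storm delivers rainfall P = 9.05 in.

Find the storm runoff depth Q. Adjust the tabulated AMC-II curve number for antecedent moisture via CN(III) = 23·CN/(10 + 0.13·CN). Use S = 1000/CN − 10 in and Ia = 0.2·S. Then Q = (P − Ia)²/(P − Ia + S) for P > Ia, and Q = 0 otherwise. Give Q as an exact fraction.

CN(III) from CN(II)=57: (23·57)/(10 + 0.13·57) = 131100/1741 ≈ 75.302
Max retention: S = 1000/(131100/1741) − 10 = 4300/1311 in (≈ 3.280 in)
Ia = 0.2S: 0.2·3.280 = 0.656 in (exactly 860/1311)
P − Ia = 9.050 − 0.656 = 220091/26220 ≈ 8.394 in (> 0, runoff occurs)
Q = (220091/26220)²/((220091/26220) + 4300/1311) = (48440048281/687488400)/(306091/26220) = 48440048281/8025706020 in ≈ 6.036 in

Q = 48440048281/8025706020 in ≈ 6.036 in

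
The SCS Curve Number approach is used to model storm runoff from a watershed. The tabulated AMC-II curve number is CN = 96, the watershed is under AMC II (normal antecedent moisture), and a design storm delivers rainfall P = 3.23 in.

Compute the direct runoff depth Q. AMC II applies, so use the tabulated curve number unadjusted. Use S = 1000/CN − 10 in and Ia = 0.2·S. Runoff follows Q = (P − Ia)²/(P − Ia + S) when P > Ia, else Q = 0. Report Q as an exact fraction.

AMC II — tabulated CN = 96 applies directly.
Max retention: S = 1000/96 − 10 = 5/12 in (≈ 0.417 in)
Initial abstraction Ia = S/5 = (5/12)/5 = 1/12 ≈ 0.083 in
Since P=3.230 > Ia=0.083: effective rainfall P−Ia = 236/75 in
Runoff Q = (P−Ia)²/(P−Ia+S) = (3.147)²/(3.147+0.417) = 222784/80175 ≈ 2.779 in

Q = 222784/80175 in ≈ 2.779 in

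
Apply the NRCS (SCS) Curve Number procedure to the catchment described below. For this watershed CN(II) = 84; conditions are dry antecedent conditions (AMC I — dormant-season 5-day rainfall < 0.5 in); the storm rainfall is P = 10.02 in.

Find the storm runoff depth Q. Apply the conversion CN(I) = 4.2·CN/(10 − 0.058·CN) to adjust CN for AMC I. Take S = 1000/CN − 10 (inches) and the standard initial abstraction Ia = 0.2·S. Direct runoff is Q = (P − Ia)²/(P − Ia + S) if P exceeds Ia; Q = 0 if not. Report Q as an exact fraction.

Dry (AMC I): CN(I) = 4.2·84/(10 − 0.058·84) = (1764/5)/(641/125) = 44100/641 ≈ 68.799
Max retention: S = 1000/(44100/641) − 10 = 2000/441 in (≈ 4.535 in)
Initial abstraction Ia = S/5 = (2000/441)/5 = 400/441 ≈ 0.907 in
P − Ia = 10.020 − 0.907 = 200941/22050 ≈ 9.113 in (> 0, runoff occurs)
Q = (200941/22050)²/((200941/22050) + 2000/441) = (40377285481/486202500)/(300941/22050) = 40377285481/6635749050 in ≈ 6.085 in

Q = 40377285481/6635749050 in ≈ 6.085 in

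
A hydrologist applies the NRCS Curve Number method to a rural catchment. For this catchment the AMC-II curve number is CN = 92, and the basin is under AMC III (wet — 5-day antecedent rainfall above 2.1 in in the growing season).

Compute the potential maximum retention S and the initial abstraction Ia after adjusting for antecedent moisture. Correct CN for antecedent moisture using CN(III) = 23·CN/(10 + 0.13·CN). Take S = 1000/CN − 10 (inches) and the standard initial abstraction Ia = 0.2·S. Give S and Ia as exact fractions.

S = 200/529 in ≈ 0.378 in; Ia = 40/529 in ≈ 0.076 in

Adjust CN=92 to AMC III: 23·92/(10 + 0.13·92) → 2116 ÷ (549/25) = 52900/549 ≈ 96.357
S = 1000/(52900/549) − 10 = 200/529 in ≈ 0.378 in
Initial abstraction Ia = S/5 = (200/529)/5 = 40/529 ≈ 0.076 in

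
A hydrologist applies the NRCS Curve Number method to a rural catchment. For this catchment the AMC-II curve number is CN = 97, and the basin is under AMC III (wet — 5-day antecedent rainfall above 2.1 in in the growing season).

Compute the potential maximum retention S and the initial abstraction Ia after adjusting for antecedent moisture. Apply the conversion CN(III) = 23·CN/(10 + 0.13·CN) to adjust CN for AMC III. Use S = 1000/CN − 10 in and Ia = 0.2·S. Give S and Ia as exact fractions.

Wet (AMC III): CN(III) = 23·97/(10 + 0.13·97) = 2231/(2261/100) = 223100/2261 ≈ 98.673
Max retention: S = 1000/(223100/2261) − 10 = 300/2231 in (≈ 0.134 in)
Ia = 0.2S: 0.2·0.134 = 0.027 in (exactly 60/2231)

S = 300/2231 in ≈ 0.134 in; Ia = 60/2231 in ≈ 0.027 in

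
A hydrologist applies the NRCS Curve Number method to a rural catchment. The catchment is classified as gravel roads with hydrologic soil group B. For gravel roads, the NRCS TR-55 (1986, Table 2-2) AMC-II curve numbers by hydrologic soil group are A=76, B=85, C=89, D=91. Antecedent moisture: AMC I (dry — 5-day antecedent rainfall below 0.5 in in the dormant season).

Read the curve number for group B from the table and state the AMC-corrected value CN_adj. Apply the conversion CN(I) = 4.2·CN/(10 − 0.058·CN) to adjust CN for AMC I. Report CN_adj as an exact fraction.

CN_adj = 11900/169 ≈ 70.414

NRCS table: gravel roads, soil group B → CN(II) = 85
CN(I) from CN(II)=85: (4.2·85)/(10 − 0.058·85) = 11900/169 ≈ 70.414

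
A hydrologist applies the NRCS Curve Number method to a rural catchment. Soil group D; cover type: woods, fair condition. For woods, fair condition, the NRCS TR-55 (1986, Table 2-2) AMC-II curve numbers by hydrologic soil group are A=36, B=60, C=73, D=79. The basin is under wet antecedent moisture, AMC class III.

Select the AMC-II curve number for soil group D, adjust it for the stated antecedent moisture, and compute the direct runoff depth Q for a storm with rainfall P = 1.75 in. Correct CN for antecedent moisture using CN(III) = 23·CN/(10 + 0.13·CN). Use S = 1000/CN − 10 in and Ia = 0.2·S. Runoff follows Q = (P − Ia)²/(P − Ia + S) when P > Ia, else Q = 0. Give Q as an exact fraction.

NRCS table: woods, fair condition, soil group D → CN(II) = 79
Adjust CN=79 to AMC III: 23·79/(10 + 0.13·79) → 1817 ÷ (2027/100) = 181700/2027 ≈ 89.640
S = 1000/(181700/2027) − 10 = 2100/1817 in ≈ 1.156 in
Ia = 0.2S: 0.2·1.156 = 0.231 in (exactly 420/1817)
P − Ia = 1.750 − 0.231 = 11039/7268 ≈ 1.519 in (> 0, runoff occurs)
Q = (11039/7268)²/((11039/7268) + 2100/1817) = (121859521/52823824)/(19439/7268) = 17408503/20183236 in ≈ 0.863 in

Q = 17408503/20183236 in ≈ 0.863 in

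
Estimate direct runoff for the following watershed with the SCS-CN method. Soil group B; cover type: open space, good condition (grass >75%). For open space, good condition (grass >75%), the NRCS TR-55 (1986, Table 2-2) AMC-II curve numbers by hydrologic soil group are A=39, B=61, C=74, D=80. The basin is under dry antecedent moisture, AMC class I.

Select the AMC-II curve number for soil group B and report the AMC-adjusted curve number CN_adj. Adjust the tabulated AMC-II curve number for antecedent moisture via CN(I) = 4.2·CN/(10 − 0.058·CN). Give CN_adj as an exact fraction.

NRCS table: open space, good condition (grass >75%), soil group B → CN(II) = 61
Adjust CN=61 to AMC I: 4.2·61/(10 − 0.058·61) → (1281/5) ÷ (3231/500) = 42700/1077 ≈ 39.647

CN_adj = 42700/1077 ≈ 39.647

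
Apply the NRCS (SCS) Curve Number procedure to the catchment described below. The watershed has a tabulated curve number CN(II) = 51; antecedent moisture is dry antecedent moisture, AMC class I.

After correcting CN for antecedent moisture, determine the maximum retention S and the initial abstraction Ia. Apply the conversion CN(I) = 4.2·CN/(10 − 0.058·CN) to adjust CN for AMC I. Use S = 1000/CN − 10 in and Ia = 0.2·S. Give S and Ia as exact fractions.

Adjust CN=51 to AMC I: 4.2·51/(10 − 0.058·51) → (1071/5) ÷ (3521/500) = 15300/503 ≈ 30.417
S = 1000/(15300/503) − 10 = 3500/153 in ≈ 22.876 in
Initial abstraction Ia = S/5 = (3500/153)/5 = 700/153 ≈ 4.575 in

S = 3500/153 in ≈ 22.876 in; Ia = 700/153 in ≈ 4.575 in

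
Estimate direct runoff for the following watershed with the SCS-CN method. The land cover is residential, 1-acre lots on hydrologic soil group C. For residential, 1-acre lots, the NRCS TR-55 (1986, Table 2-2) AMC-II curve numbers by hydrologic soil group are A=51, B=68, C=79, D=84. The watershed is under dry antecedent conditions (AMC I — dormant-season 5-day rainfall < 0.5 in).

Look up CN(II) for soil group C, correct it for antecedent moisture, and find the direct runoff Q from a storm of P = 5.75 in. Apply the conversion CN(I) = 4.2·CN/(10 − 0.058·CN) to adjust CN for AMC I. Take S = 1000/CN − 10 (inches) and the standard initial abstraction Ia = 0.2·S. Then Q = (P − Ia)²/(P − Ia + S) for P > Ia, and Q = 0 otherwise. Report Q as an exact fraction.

Q = 2007889/1079772 in ≈ 1.860 in

NRCS table: residential, 1-acre lots, soil group C → CN(II) = 79
Dry (AMC I): CN(I) = 4.2·79/(10 − 0.058·79) = (1659/5)/(2709/500) = 7900/129 ≈ 61.240
S = 1000/(7900/129) − 10 = 500/79 in ≈ 6.329 in
Initial abstraction Ia = S/5 = (500/79)/5 = 100/79 ≈ 1.266 in
P − Ia = 5.750 − 1.266 = 1417/316 ≈ 4.484 in (> 0, runoff occurs)
Runoff Q = (P−Ia)²/(P−Ia+S) = (4.484)²/(4.484+6.329) = 2007889/1079772 ≈ 1.860 in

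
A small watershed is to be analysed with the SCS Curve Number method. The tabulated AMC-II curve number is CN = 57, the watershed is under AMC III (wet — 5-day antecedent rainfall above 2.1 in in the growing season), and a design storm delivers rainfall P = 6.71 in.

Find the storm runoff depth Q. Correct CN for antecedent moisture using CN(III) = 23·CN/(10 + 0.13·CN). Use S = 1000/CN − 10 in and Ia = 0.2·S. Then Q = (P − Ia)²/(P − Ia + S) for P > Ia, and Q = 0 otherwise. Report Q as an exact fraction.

Q = 629929529761/160424579100 in ≈ 3.927 in

CN(III) from CN(II)=57: (23·57)/(10 + 0.13·57) = 131100/1741 ≈ 75.302
Max retention: S = 1000/(131100/1741) − 10 = 4300/1311 in (≈ 3.280 in)
Ia = 0.2S: 0.2·3.280 = 0.656 in (exactly 860/1311)
Since P=6.710 > Ia=0.656: effective rainfall P−Ia = 793681/131100 in
Q: (793681/131100)² ÷ (1223681/131100) = 629929529761/160424579100 in (≈ 3.927 in)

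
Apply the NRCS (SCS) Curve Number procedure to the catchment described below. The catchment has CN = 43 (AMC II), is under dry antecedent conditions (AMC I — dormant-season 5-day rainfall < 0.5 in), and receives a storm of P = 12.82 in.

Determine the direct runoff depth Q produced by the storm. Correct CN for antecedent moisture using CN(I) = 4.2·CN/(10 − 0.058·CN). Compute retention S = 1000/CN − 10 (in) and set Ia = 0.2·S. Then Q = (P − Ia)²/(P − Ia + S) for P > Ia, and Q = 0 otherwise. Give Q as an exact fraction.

Q = 9592439481/8622762050 in ≈ 1.112 in

CN(I) from CN(II)=43: (4.2·43)/(10 − 0.058·43) = 30100/1251 ≈ 24.061
Max retention: S = 1000/(30100/1251) − 10 = 9500/301 in (≈ 31.561 in)
Initial abstraction Ia = S/5 = (9500/301)/5 = 1900/301 ≈ 6.312 in
P − Ia = 12.820 − 6.312 = 97941/15050 ≈ 6.508 in (> 0, runoff occurs)
Q = (97941/15050)²/((97941/15050) + 9500/301) = (9592439481/226502500)/(572941/15050) = 9592439481/8622762050 in ≈ 1.112 in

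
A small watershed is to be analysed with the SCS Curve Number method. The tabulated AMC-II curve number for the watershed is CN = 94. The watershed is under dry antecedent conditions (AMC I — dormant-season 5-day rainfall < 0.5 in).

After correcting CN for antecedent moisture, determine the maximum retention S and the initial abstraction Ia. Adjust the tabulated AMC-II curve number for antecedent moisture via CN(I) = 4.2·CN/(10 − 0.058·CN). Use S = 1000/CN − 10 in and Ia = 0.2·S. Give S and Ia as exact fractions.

S = 500/329 in ≈ 1.520 in; Ia = 100/329 in ≈ 0.304 in

Dry (AMC I): CN(I) = 4.2·94/(10 − 0.058·94) = (1974/5)/(1137/250) = 32900/379 ≈ 86.807
Retention S: 1000/CN − 10 with CN=86.807 → S = 500/329 ≈ 1.520 in
Initial abstraction Ia = S/5 = (500/329)/5 = 100/329 ≈ 0.304 in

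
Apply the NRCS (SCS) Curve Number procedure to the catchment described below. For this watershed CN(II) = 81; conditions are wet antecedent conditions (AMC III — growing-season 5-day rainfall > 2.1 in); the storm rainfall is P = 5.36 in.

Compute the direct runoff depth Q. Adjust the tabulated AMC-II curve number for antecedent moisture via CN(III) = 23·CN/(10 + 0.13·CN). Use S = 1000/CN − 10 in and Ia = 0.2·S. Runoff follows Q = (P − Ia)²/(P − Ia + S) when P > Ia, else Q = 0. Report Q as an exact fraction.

Q = 28834090082/6698463075 in ≈ 4.305 in

CN(III) from CN(II)=81: (23·81)/(10 + 0.13·81) = 186300/2053 ≈ 90.745
Retention S: 1000/CN − 10 with CN=90.745 → S = 1900/1863 ≈ 1.020 in
Ia = 0.2·(1900/1863) = 380/1863 in ≈ 0.204 in
Since P=5.360 > Ia=0.204: effective rainfall P−Ia = 240142/46575 in
Q = (240142/46575)²/((240142/46575) + 1900/1863) = (57668180164/2169230625)/(287642/46575) = 28834090082/6698463075 in ≈ 4.305 in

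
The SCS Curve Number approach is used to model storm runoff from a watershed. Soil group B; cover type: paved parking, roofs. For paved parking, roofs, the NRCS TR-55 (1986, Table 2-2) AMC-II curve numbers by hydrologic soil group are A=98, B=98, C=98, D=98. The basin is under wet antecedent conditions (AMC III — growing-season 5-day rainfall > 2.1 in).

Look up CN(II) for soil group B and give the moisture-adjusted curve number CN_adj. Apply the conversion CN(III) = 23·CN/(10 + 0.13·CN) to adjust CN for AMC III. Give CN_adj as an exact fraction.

NRCS table: paved parking, roofs, soil group B → CN(II) = 98
Wet (AMC III): CN(III) = 23·98/(10 + 0.13·98) = 2254/(1137/50) = 112700/1137 ≈ 99.120

CN_adj = 112700/1137 ≈ 99.120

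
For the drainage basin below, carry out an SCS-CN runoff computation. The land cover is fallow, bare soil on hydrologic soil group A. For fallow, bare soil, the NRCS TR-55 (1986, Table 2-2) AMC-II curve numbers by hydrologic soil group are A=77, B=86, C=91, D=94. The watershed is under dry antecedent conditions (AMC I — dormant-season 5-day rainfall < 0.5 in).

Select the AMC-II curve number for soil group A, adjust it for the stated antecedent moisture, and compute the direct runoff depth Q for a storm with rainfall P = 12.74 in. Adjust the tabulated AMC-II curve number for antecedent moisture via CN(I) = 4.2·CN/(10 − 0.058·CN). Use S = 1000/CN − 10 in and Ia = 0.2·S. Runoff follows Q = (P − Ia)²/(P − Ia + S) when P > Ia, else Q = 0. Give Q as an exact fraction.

NRCS table: fallow, bare soil, soil group A → CN(II) = 77
Adjust CN=77 to AMC I: 4.2·77/(10 − 0.058·77) → (1617/5) ÷ (2767/500) = 161700/2767 ≈ 58.439
Max retention: S = 1000/(161700/2767) − 10 = 11500/1617 in (≈ 7.112 in)
Initial abstraction Ia = S/5 = (11500/1617)/5 = 2300/1617 ≈ 1.422 in
Excess rainfall: 12.740 − 1.422 = 11.318 in; P > Ia so Q > 0
Q = (915029/80850)²/((915029/80850) + 11500/1617) = (837278070841/6536722500)/(1490029/80850) = 837278070841/120468844650 in ≈ 6.950 in

Q = 837278070841/120468844650 in ≈ 6.950 in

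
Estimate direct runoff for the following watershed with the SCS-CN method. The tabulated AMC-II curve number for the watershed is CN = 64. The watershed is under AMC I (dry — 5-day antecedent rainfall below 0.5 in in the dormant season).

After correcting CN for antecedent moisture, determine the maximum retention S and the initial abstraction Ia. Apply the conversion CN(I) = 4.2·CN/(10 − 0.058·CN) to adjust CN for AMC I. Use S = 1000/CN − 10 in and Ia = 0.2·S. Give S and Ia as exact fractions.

Adjust CN=64 to AMC I: 4.2·64/(10 − 0.058·64) → (1344/5) ÷ (786/125) = 5600/131 ≈ 42.748
Max retention: S = 1000/(5600/131) − 10 = 375/28 in (≈ 13.393 in)
Ia = 0.2S: 0.2·13.393 = 2.679 in (exactly 75/28)

S = 375/28 in ≈ 13.393 in; Ia = 75/28 in ≈ 2.679 in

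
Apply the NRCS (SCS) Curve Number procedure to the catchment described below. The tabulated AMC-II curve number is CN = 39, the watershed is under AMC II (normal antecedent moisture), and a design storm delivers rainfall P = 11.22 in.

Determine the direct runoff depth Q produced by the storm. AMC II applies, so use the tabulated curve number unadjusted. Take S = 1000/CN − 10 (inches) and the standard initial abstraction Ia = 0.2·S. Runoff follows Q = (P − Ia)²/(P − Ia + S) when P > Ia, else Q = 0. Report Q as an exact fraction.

AMC II — tabulated CN = 39 applies directly.
Max retention: S = 1000/39 − 10 = 610/39 in (≈ 15.641 in)
Initial abstraction Ia = S/5 = (610/39)/5 = 122/39 ≈ 3.128 in
Since P=11.220 > Ia=3.128: effective rainfall P−Ia = 15779/1950 in
Q = (15779/1950)²/((15779/1950) + 610/39) = (248976841/3802500)/(46279/1950) = 248976841/90244050 in ≈ 2.759 in

Q = 248976841/90244050 in ≈ 2.759 in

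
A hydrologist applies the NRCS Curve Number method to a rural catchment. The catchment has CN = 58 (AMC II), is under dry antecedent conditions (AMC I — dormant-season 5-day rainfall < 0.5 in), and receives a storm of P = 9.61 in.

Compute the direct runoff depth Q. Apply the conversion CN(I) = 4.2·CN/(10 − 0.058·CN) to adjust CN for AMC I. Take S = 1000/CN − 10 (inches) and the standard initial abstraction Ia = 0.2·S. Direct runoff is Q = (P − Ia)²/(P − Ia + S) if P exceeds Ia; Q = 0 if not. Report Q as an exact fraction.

CN(I) from CN(II)=58: (4.2·58)/(10 − 0.058·58) = 2900/79 ≈ 36.709
Retention S: 1000/CN − 10 with CN=36.709 → S = 500/29 ≈ 17.241 in
Ia = 0.2·(500/29) = 100/29 in ≈ 3.448 in
Since P=9.610 > Ia=3.448: effective rainfall P−Ia = 17869/2900 in
Runoff Q = (P−Ia)²/(P−Ia+S) = (6.162)²/(6.162+17.241) = 319301161/196820100 ≈ 1.622 in

Q = 319301161/196820100 in ≈ 1.622 in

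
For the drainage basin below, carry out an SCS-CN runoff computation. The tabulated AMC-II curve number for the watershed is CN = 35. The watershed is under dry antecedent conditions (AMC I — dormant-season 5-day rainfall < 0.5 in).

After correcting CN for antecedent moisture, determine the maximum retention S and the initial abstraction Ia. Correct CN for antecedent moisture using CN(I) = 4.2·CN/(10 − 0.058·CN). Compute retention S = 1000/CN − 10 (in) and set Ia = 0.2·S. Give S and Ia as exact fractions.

S = 6500/147 in ≈ 44.218 in; Ia = 1300/147 in ≈ 8.844 in

Adjust CN=35 to AMC I: 4.2·35/(10 − 0.058·35) → 147 ÷ (797/100) = 14700/797 ≈ 18.444
Max retention: S = 1000/(14700/797) − 10 = 6500/147 in (≈ 44.218 in)
Ia = 0.2·(6500/147) = 1300/147 in ≈ 8.844 in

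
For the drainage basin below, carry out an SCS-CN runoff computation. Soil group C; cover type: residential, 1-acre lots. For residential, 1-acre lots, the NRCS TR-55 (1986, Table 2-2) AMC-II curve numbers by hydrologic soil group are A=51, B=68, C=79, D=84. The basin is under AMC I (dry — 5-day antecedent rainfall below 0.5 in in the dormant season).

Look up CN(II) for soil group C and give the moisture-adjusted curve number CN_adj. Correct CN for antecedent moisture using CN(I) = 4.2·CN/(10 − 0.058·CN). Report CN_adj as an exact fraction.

CN_adj = 7900/129 ≈ 61.240

NRCS table: residential, 1-acre lots, soil group C → CN(II) = 79
Adjust CN=79 to AMC I: 4.2·79/(10 − 0.058·79) → (1659/5) ÷ (2709/500) = 7900/129 ≈ 61.240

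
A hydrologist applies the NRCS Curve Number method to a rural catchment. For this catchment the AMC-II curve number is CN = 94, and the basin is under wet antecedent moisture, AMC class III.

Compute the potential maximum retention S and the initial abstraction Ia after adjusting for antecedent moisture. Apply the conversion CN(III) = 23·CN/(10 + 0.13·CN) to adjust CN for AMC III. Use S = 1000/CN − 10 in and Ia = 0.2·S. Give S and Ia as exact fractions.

CN(III) from CN(II)=94: (23·94)/(10 + 0.13·94) = 108100/1111 ≈ 97.300
Retention S: 1000/CN − 10 with CN=97.300 → S = 300/1081 ≈ 0.278 in
Initial abstraction Ia = S/5 = (300/1081)/5 = 60/1081 ≈ 0.056 in

S = 300/1081 in ≈ 0.278 in; Ia = 60/1081 in ≈ 0.056 in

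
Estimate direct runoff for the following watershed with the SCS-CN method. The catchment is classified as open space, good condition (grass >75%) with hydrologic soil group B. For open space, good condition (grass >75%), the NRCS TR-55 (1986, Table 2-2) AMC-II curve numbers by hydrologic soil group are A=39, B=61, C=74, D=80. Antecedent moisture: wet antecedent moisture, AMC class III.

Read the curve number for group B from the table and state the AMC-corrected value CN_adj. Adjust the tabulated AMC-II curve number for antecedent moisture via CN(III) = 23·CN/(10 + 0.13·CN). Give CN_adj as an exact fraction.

NRCS table: open space, good condition (grass >75%), soil group B → CN(II) = 61
Wet (AMC III): CN(III) = 23·61/(10 + 0.13·61) = 1403/(1793/100) = 140300/1793 ≈ 78.249

CN_adj = 140300/1793 ≈ 78.249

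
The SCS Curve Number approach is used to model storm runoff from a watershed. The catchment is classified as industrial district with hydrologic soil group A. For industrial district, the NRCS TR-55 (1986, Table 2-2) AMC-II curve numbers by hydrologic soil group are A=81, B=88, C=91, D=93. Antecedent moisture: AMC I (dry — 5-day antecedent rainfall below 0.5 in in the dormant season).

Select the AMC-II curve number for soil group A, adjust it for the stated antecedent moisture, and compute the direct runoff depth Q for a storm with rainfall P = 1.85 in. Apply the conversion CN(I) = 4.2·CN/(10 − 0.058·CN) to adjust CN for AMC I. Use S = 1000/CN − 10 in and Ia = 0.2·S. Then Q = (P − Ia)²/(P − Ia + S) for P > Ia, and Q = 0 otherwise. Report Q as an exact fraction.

Q = 621853969/7312156740 in ≈ 0.085 in

NRCS table: industrial district, soil group A → CN(II) = 81
Adjust CN=81 to AMC I: 4.2·81/(10 − 0.058·81) → (1701/5) ÷ (2651/500) = 170100/2651 ≈ 64.164
S = 1000/(170100/2651) − 10 = 9500/1701 in ≈ 5.585 in
Initial abstraction Ia = S/5 = (9500/1701)/5 = 1900/1701 ≈ 1.117 in
Excess rainfall: 1.850 − 1.117 = 0.733 in; P > Ia so Q > 0
Q: (24937/34020)² ÷ (214937/34020) = 621853969/7312156740 in (≈ 0.085 in)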